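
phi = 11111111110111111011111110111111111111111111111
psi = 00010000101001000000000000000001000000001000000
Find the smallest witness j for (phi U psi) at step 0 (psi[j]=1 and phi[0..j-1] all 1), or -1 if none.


(phi U psi) at 0: need smallest j with psi[j]=1 and phi[i]=1 for all i in [0,j).
Scan from step 0:
  step 0: phi=1, psi=0 -> continue
  step 1: phi=1, psi=0 -> continue
  step 2: phi=1, psi=0 -> continue
  step 3: psi=1 and phi held for [0,3) -> witness found
Witness step = 3

3


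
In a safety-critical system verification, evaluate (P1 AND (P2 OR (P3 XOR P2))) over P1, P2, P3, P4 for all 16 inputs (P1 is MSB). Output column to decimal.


Formula: (P1 AND (P2 OR (P3 XOR P2))) over P1, P2, P3, P4 (16 rows)
Evaluate each row (bits = P1,P2,P3,P4, MSB first):
  row 0 [0000]: (0 AND (0 OR (0 XOR 0))) -> 0
  row 1 [0001]: (0 AND (0 OR (0 XOR 0))) -> 0
  row 2 [0010]: (0 AND (0 OR (1 XOR 0))) -> 0
  row 3 [0011]: (0 AND (0 OR (1 XOR 0))) -> 0
  row 4 [0100]: (0 AND (1 OR (0 XOR 1))) -> 0
  row 5 [0101]: (0 AND (1 OR (0 XOR 1))) -> 0
  row 6 [0110]: (0 AND (1 OR (1 XOR 1))) -> 0
  row 7 [0111]: (0 AND (1 OR (1 XOR 1))) -> 0
  row 8 [1000]: (1 AND (0 OR (0 XOR 0))) -> 0
  row 9 [1001]: (1 AND (0 OR (0 XOR 0))) -> 0
  row 10 [1010]: (1 AND (0 OR (1 XOR 0))) -> 1
  row 11 [1011]: (1 AND (0 OR (1 XOR 0))) -> 1
  row 12 [1100]: (1 AND (1 OR (0 XOR 1))) -> 1
  row 13 [1101]: (1 AND (1 OR (0 XOR 1))) -> 1
  row 14 [1110]: (1 AND (1 OR (1 XOR 1))) -> 1
  row 15 [1111]: (1 AND (1 OR (1 XOR 1))) -> 1
Full result column, 4 rows per line (P1,P2 fixed per line; P3,P4 runs 00..11 left to right):
  rows 0-3 [P1,P2=00]: 0000  = hex 0
  rows 4-7 [P1,P2=01]: 0000  = hex 0
  rows 8-11 [P1,P2=10]: 0011  = hex 3
  rows 12-15 [P1,P2=11]: 1111  = hex F
Output column (row 0 .. row 15) = 0000000000111111
Output column grouped in 4s = 0000 0000 0011 1111 = 0x003F
Convert to decimal digit by digit (value = value*16 + digit):
  0 -> 0
  0*16 + 0 = 0
  0*16 + 3 = 3
  3*16 + 15 (F) = 63
Decimal = 63

63


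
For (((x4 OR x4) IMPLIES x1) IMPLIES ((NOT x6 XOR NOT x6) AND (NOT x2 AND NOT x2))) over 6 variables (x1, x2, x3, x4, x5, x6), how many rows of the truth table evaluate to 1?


Formula: (((x4 OR x4) IMPLIES x1) IMPLIES ((NOT x6 XOR NOT x6) AND (NOT x2 AND NOT x2))) over 6 vars (64 rows)
Evaluate each row (x1, x2, x3, x4, x5, x6 as bits, MSB first):
  row 0 [000000]: (((0 OR 0) IMPLIES 0) IMPLIES ((NOT 0 XOR NOT 0) AND (NOT 0 AND NOT 0))) -> 0
  row 1 [000001]: (((0 OR 0) IMPLIES 0) IMPLIES ((NOT 1 XOR NOT 1) AND (NOT 0 AND NOT 0))) -> 0
  row 2 [000010]: (((0 OR 0) IMPLIES 0) IMPLIES ((NOT 0 XOR NOT 0) AND (NOT 0 AND NOT 0))) -> 0
  row 3 [000011]: (((0 OR 0) IMPLIES 0) IMPLIES ((NOT 1 XOR NOT 1) AND (NOT 0 AND NOT 0))) -> 0
  row 4 [000100]: (((1 OR 1) IMPLIES 0) IMPLIES ((NOT 0 XOR NOT 0) AND (NOT 0 AND NOT 0))) -> 1
  (every remaining row is evaluated the same way; all 64 results are listed next)
Full result column, 8 rows per line (x1,x2,x3 fixed per line; x4,x5,x6 runs 000..111 left to right):
  rows 0-7 [x1,x2,x3=000]: 00001111  (ones: 4)
  rows 8-15 [x1,x2,x3=001]: 00001111  (ones: 4)
  rows 16-23 [x1,x2,x3=010]: 00001111  (ones: 4)
  rows 24-31 [x1,x2,x3=011]: 00001111  (ones: 4)
  rows 32-39 [x1,x2,x3=100]: 00000000  (ones: 0)
  rows 40-47 [x1,x2,x3=101]: 00000000  (ones: 0)
  rows 48-55 [x1,x2,x3=110]: 00000000  (ones: 0)
  rows 56-63 [x1,x2,x3=111]: 00000000  (ones: 0)
Count of 1-rows = 4+4+4+4+0+0+0+0 = 16

16


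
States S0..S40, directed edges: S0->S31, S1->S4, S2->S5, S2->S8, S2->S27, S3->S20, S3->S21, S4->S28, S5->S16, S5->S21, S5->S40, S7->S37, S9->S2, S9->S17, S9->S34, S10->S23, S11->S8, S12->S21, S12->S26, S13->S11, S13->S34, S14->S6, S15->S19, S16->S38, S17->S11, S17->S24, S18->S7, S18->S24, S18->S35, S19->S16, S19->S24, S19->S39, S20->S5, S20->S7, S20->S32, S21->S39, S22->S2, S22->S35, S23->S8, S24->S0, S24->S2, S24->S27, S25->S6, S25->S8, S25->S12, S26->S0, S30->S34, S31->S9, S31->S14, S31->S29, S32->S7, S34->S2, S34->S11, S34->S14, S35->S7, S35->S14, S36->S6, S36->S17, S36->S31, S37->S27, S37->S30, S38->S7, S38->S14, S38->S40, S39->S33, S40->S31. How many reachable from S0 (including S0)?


BFS from S0:
  layer 0: {S0}
  layer 1: {S31}
  layer 2: {S9, S14, S29}
  layer 3: {S2, S6, S17, S34}
  layer 4: {S5, S8, S11, S24, S27}
  layer 5: {S16, S21, S40}
  layer 6: {S38, S39}
  layer 7: {S7, S33}
  layer 8: {S37}
  layer 9: {S30}
Reachable set: {S0, S2, S5, S6, S7, S8, S9, S11, S14, S16, S17, S21, S24, S27, S29, S30, S31, S33, S34, S37, S38, S39, S40}
Count = 23

23


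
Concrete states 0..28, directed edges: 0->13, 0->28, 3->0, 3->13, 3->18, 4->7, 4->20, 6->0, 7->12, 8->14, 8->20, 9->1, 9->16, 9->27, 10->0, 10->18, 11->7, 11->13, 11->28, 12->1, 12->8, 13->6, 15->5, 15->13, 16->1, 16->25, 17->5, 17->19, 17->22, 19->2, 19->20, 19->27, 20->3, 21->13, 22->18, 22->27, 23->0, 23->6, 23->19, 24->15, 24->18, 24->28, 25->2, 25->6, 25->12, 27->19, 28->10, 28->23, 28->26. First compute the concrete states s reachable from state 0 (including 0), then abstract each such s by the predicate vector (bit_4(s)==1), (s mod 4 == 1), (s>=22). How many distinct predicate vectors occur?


BFS from 0:
Concrete reachable: {0, 2, 3, 6, 10, 13, 18, 19, 20, 23, 26, 27, 28}
Abstract via predicates (bit_4(s)==1), (s mod 4 == 1), (s>=22):
  (0,0,0) <- {0, 2, 3, 6, 10}
  (0,1,0) <- {13}
  (1,0,0) <- {18, 19, 20}
  (1,0,1) <- {23, 26, 27, 28}
Distinct abstract states = 4

4


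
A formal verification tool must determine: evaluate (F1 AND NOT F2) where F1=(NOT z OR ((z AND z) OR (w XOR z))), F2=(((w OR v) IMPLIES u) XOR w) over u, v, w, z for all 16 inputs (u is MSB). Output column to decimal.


F1 = (NOT z OR ((z AND z) OR (w XOR z)))
F2 = (((w OR v) IMPLIES u) XOR w)
Counterexample to F1=>F2 is where F1=1 and F2=0.
Evaluate each row (bits = u,v,w,z, MSB first):
  row 0 [0000]: F1=1 F2=1 -> F1&~F2 -> 0
  row 1 [0001]: F1=1 F2=1 -> F1&~F2 -> 0
  row 2 [0010]: F1=1 F2=1 -> F1&~F2 -> 0
  row 3 [0011]: F1=1 F2=1 -> F1&~F2 -> 0
  row 4 [0100]: F1=1 F2=0 -> F1&~F2 -> 1
  row 5 [0101]: F1=1 F2=0 -> F1&~F2 -> 1
  row 6 [0110]: F1=1 F2=1 -> F1&~F2 -> 0
  row 7 [0111]: F1=1 F2=1 -> F1&~F2 -> 0
  row 8 [1000]: F1=1 F2=1 -> F1&~F2 -> 0
  row 9 [1001]: F1=1 F2=1 -> F1&~F2 -> 0
  row 10 [1010]: F1=1 F2=0 -> F1&~F2 -> 1
  row 11 [1011]: F1=1 F2=0 -> F1&~F2 -> 1
  row 12 [1100]: F1=1 F2=1 -> F1&~F2 -> 0
  row 13 [1101]: F1=1 F2=1 -> F1&~F2 -> 0
  row 14 [1110]: F1=1 F2=0 -> F1&~F2 -> 1
  row 15 [1111]: F1=1 F2=0 -> F1&~F2 -> 1
Full result column, 4 rows per line (u,v fixed per line; w,z runs 00..11 left to right):
  rows 0-3 [u,v=00]: 0000  = hex 0
  rows 4-7 [u,v=01]: 1100  = hex C
  rows 8-11 [u,v=10]: 0011  = hex 3
  rows 12-15 [u,v=11]: 0011  = hex 3
Counterexample vector (row 0 .. row 15) = 0000110000110011
Output column grouped in 4s = 0000 1100 0011 0011 = 0x0C33
Convert to decimal digit by digit (value = value*16 + digit):
  0 -> 0
  0*16 + 12 (C) = 12
  12*16 + 3 = 195
  195*16 + 3 = 3123
Decimal = 3123

3123


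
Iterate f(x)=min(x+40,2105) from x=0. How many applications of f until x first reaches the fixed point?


Step 1: x=0, cap=2105, increment=40
Step 2: x grows by 40 each step until capped at 2105; fixed point is x=2105
Step 3: iterations = ceil(2105/40) = 53

53


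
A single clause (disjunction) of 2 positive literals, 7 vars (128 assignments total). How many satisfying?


Step 1: Total=2^7=128
Step 2: Unsat when all 2 false: 2^5=32
Step 3: Sat=128-32=96

96


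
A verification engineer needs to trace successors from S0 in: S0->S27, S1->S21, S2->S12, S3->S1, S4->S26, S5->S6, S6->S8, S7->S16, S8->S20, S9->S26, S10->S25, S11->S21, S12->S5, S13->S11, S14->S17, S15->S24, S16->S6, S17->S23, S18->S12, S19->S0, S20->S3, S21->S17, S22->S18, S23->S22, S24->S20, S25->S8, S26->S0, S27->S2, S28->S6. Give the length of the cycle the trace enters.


Trace from S0 until a state repeats:
  S0 -> S27 -> S2 -> S12 -> S5 -> S6 -> S8 -> S20 -> S3 -> S1 -> S21 -> S17 -> S23 -> S22 -> S18 -> S12
S12 first seen at step 3, revisited at step 15.
Cycle length = 15 - 3 = 12

12


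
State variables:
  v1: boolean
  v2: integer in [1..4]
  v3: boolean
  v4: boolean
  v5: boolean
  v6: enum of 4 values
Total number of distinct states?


State space = product of domain sizes of all variables.
Domain sizes:
  v1 (boolean): 2
  v2 (integer in [1..4]): 4
  v3 (boolean): 2
  v4 (boolean): 2
  v5 (boolean): 2
  v6 (enum of 4 values): 4
Product = 2 * 4 * 2 * 2 * 2 * 4 = 256

256


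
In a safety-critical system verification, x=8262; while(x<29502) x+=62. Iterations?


Step 1: x goes from 8262 toward 29502 by 62; the body runs while x<29502, so iterations = ceil((bound-start)/step)
Step 2: Distance=21240
Step 3: ceil(21240/62)=343

343


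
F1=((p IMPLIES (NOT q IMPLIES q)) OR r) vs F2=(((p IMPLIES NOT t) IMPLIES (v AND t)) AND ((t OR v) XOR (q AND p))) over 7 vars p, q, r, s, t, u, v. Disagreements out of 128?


F1 = ((p IMPLIES (NOT q IMPLIES q)) OR r)
F2 = (((p IMPLIES NOT t) IMPLIES (v AND t)) AND ((t OR v) XOR (q AND p)))
Evaluate both on each of 128 rows (bits = p,q,r,s,t,u,v):
  row 0 [0000000]: F1=1 F2=0 (differ) -> 1
  row 1 [0000001]: F1=1 F2=0 (differ) -> 1
  row 2 [0000010]: F1=1 F2=0 (differ) -> 1
  row 3 [0000011]: F1=1 F2=0 (differ) -> 1
  row 4 [0000100]: F1=1 F2=0 (differ) -> 1
  (every remaining row is evaluated the same way; all 128 results are listed next)
Full result column, 8 rows per line (p,q,r,s fixed per line; t,u,v runs 000..111 left to right):
  rows 0-7 [p,q,r,s=0000]: 11111010  (ones: 6)
  rows 8-15 [p,q,r,s=0001]: 11111010  (ones: 6)
  rows 16-23 [p,q,r,s=0010]: 11111010  (ones: 6)
  rows 24-31 [p,q,r,s=0011]: 11111010  (ones: 6)
  rows 32-39 [p,q,r,s=0100]: 11111010  (ones: 6)
  rows 40-47 [p,q,r,s=0101]: 11111010  (ones: 6)
  rows 48-55 [p,q,r,s=0110]: 11111010  (ones: 6)
  rows 56-63 [p,q,r,s=0111]: 11111010  (ones: 6)
  rows 64-71 [p,q,r,s=1000]: 00001111  (ones: 4)
  rows 72-79 [p,q,r,s=1001]: 00001111  (ones: 4)
  rows 80-87 [p,q,r,s=1010]: 11110000  (ones: 4)
  rows 88-95 [p,q,r,s=1011]: 11110000  (ones: 4)
  rows 96-103 [p,q,r,s=1100]: 11111111  (ones: 8)
  rows 104-111 [p,q,r,s=1101]: 11111111  (ones: 8)
  rows 112-119 [p,q,r,s=1110]: 11111111  (ones: 8)
  rows 120-127 [p,q,r,s=1111]: 11111111  (ones: 8)
Disagreements = 6+6+6+6+6+6+6+6+4+4+4+4+8+8+8+8 = 96

96


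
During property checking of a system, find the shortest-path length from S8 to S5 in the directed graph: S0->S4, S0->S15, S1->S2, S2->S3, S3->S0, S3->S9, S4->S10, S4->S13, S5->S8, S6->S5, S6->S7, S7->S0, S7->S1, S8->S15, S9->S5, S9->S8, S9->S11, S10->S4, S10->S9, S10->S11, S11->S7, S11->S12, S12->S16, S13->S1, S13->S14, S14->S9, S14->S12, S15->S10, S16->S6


BFS layer-by-layer from S8:
  dist 0: {S8}
  dist 1: {S15}
  dist 2: {S10}
  dist 3: {S4, S9, S11}
  dist 4: {S5, S7, S12, S13}
  -> S5 reached at distance 4
Shortest path length = 4

4


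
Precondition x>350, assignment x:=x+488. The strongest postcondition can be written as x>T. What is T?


Formula: sp(P, x:=E) = exists old_x. (x = E[old_x/x]) AND P[old_x/x] (old_x is the value of x before the assignment; eliminate old_x by solving x = E[old_x/x] for old_x)
Step 1: Precondition P: x>350, i.e. old_x > 350
Step 2: Assignment gives x = old_x + 488, so old_x = x - 488
Step 3: Substitute into P: x - 488 > 350
Step 4: Simplify: x > 350+488 = 838

838


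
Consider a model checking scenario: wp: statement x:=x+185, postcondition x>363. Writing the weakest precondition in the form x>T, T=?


Formula: wp(x:=E, P) = P[E/x] (substitute E for x in postcondition)
Step 1: Postcondition: x>363
Step 2: Substitute x+185 for x: x+185>363
Step 3: Solve for x: x > 363-185 = 178

178


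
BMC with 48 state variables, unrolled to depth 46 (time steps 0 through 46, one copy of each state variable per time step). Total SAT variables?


BMC unrolls to depth k, creating one copy of each state var for steps 0..k.
Step count = 46 + 1 = 47 (steps 0 through 46)
Vars per step = 48
Total = 48 * 47 = 2256

2256


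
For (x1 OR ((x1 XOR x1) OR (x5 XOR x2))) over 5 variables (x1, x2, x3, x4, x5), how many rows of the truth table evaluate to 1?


Formula: (x1 OR ((x1 XOR x1) OR (x5 XOR x2))) over 5 vars (32 rows)
Evaluate each row (x1, x2, x3, x4, x5 as bits, MSB first):
  row 0 [00000]: (0 OR ((0 XOR 0) OR (0 XOR 0))) -> 0
  row 1 [00001]: (0 OR ((0 XOR 0) OR (1 XOR 0))) -> 1
  row 2 [00010]: (0 OR ((0 XOR 0) OR (0 XOR 0))) -> 0
  row 3 [00011]: (0 OR ((0 XOR 0) OR (1 XOR 0))) -> 1
  row 4 [00100]: (0 OR ((0 XOR 0) OR (0 XOR 0))) -> 0
  row 5 [00101]: (0 OR ((0 XOR 0) OR (1 XOR 0))) -> 1
  row 6 [00110]: (0 OR ((0 XOR 0) OR (0 XOR 0))) -> 0
  row 7 [00111]: (0 OR ((0 XOR 0) OR (1 XOR 0))) -> 1
  row 8 [01000]: (0 OR ((0 XOR 0) OR (0 XOR 1))) -> 1
  row 9 [01001]: (0 OR ((0 XOR 0) OR (1 XOR 1))) -> 0
  row 10 [01010]: (0 OR ((0 XOR 0) OR (0 XOR 1))) -> 1
  row 11 [01011]: (0 OR ((0 XOR 0) OR (1 XOR 1))) -> 0
  row 12 [01100]: (0 OR ((0 XOR 0) OR (0 XOR 1))) -> 1
  row 13 [01101]: (0 OR ((0 XOR 0) OR (1 XOR 1))) -> 0
  row 14 [01110]: (0 OR ((0 XOR 0) OR (0 XOR 1))) -> 1
  row 15 [01111]: (0 OR ((0 XOR 0) OR (1 XOR 1))) -> 0
  row 16 [10000]: (1 OR ((1 XOR 1) OR (0 XOR 0))) -> 1
  row 17 [10001]: (1 OR ((1 XOR 1) OR (1 XOR 0))) -> 1
  row 18 [10010]: (1 OR ((1 XOR 1) OR (0 XOR 0))) -> 1
  row 19 [10011]: (1 OR ((1 XOR 1) OR (1 XOR 0))) -> 1
  row 20 [10100]: (1 OR ((1 XOR 1) OR (0 XOR 0))) -> 1
  row 21 [10101]: (1 OR ((1 XOR 1) OR (1 XOR 0))) -> 1
  row 22 [10110]: (1 OR ((1 XOR 1) OR (0 XOR 0))) -> 1
  row 23 [10111]: (1 OR ((1 XOR 1) OR (1 XOR 0))) -> 1
  row 24 [11000]: (1 OR ((1 XOR 1) OR (0 XOR 1))) -> 1
  row 25 [11001]: (1 OR ((1 XOR 1) OR (1 XOR 1))) -> 1
  row 26 [11010]: (1 OR ((1 XOR 1) OR (0 XOR 1))) -> 1
  row 27 [11011]: (1 OR ((1 XOR 1) OR (1 XOR 1))) -> 1
  row 28 [11100]: (1 OR ((1 XOR 1) OR (0 XOR 1))) -> 1
  row 29 [11101]: (1 OR ((1 XOR 1) OR (1 XOR 1))) -> 1
  row 30 [11110]: (1 OR ((1 XOR 1) OR (0 XOR 1))) -> 1
  row 31 [11111]: (1 OR ((1 XOR 1) OR (1 XOR 1))) -> 1
Full result column, 8 rows per line (x1,x2 fixed per line; x3,x4,x5 runs 000..111 left to right):
  rows 0-7 [x1,x2=00]: 01010101  (ones: 4)
  rows 8-15 [x1,x2=01]: 10101010  (ones: 4)
  rows 16-23 [x1,x2=10]: 11111111  (ones: 8)
  rows 24-31 [x1,x2=11]: 11111111  (ones: 8)
Count of 1-rows = 4+4+8+8 = 24

24


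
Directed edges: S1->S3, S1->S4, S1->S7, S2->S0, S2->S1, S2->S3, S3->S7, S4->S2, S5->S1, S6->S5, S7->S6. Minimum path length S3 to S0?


BFS layer-by-layer from S3:
  dist 0: {S3}
  dist 1: {S7}
  dist 2: {S6}
  dist 3: {S5}
  dist 4: {S1}
  dist 5: {S4}
  dist 6: {S2}
  dist 7: {S0}
  -> S0 reached at distance 7
Shortest path length = 7

7


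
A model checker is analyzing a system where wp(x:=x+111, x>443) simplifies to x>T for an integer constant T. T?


Formula: wp(x:=E, P) = P[E/x] (substitute E for x in postcondition)
Step 1: Postcondition: x>443
Step 2: Substitute x+111 for x: x+111>443
Step 3: Solve for x: x > 443-111 = 332

332


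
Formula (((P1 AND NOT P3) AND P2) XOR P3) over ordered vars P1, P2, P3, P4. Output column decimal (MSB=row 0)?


Formula: (((P1 AND NOT P3) AND P2) XOR P3) over P1, P2, P3, P4 (16 rows)
Evaluate each row (bits = P1,P2,P3,P4, MSB first):
  row 0 [0000]: (((0 AND NOT 0) AND 0) XOR 0) -> 0
  row 1 [0001]: (((0 AND NOT 0) AND 0) XOR 0) -> 0
  row 2 [0010]: (((0 AND NOT 1) AND 0) XOR 1) -> 1
  row 3 [0011]: (((0 AND NOT 1) AND 0) XOR 1) -> 1
  row 4 [0100]: (((0 AND NOT 0) AND 1) XOR 0) -> 0
  row 5 [0101]: (((0 AND NOT 0) AND 1) XOR 0) -> 0
  row 6 [0110]: (((0 AND NOT 1) AND 1) XOR 1) -> 1
  row 7 [0111]: (((0 AND NOT 1) AND 1) XOR 1) -> 1
  row 8 [1000]: (((1 AND NOT 0) AND 0) XOR 0) -> 0
  row 9 [1001]: (((1 AND NOT 0) AND 0) XOR 0) -> 0
  row 10 [1010]: (((1 AND NOT 1) AND 0) XOR 1) -> 1
  row 11 [1011]: (((1 AND NOT 1) AND 0) XOR 1) -> 1
  row 12 [1100]: (((1 AND NOT 0) AND 1) XOR 0) -> 1
  row 13 [1101]: (((1 AND NOT 0) AND 1) XOR 0) -> 1
  row 14 [1110]: (((1 AND NOT 1) AND 1) XOR 1) -> 1
  row 15 [1111]: (((1 AND NOT 1) AND 1) XOR 1) -> 1
Full result column, 4 rows per line (P1,P2 fixed per line; P3,P4 runs 00..11 left to right):
  rows 0-3 [P1,P2=00]: 0011  = hex 3
  rows 4-7 [P1,P2=01]: 0011  = hex 3
  rows 8-11 [P1,P2=10]: 0011  = hex 3
  rows 12-15 [P1,P2=11]: 1111  = hex F
Output column (row 0 .. row 15) = 0011001100111111
Output column grouped in 4s = 0011 0011 0011 1111 = 0x333F
Convert to decimal digit by digit (value = value*16 + digit):
  3 -> 3
  3*16 + 3 = 51
  51*16 + 3 = 819
  819*16 + 15 (F) = 13119
Decimal = 13119

13119


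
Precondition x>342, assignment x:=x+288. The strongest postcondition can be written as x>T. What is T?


Formula: sp(P, x:=E) = exists old_x. (x = E[old_x/x]) AND P[old_x/x] (old_x is the value of x before the assignment; eliminate old_x by solving x = E[old_x/x] for old_x)
Step 1: Precondition P: x>342, i.e. old_x > 342
Step 2: Assignment gives x = old_x + 288, so old_x = x - 288
Step 3: Substitute into P: x - 288 > 342
Step 4: Simplify: x > 342+288 = 630

630


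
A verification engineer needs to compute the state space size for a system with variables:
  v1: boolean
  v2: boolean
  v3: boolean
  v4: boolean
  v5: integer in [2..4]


State space = product of domain sizes of all variables.
Domain sizes:
  v1 (boolean): 2
  v2 (boolean): 2
  v3 (boolean): 2
  v4 (boolean): 2
  v5 (integer in [2..4]): 3
Product = 2 * 2 * 2 * 2 * 3 = 48

48


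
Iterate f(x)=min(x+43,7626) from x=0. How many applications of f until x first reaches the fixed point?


Step 1: x=0, cap=7626, increment=43
Step 2: x grows by 43 each step until capped at 7626; fixed point is x=7626
Step 3: iterations = ceil(7626/43) = 178

178


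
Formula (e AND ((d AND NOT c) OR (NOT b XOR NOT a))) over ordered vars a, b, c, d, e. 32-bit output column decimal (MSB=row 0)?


Formula: (e AND ((d AND NOT c) OR (NOT b XOR NOT a))) over a, b, c, d, e (32 rows)
Evaluate each row (bits = a,b,c,d,e, MSB first):
  row 0 [00000]: (0 AND ((0 AND NOT 0) OR (NOT 0 XOR NOT 0))) -> 0
  row 1 [00001]: (1 AND ((0 AND NOT 0) OR (NOT 0 XOR NOT 0))) -> 0
  row 2 [00010]: (0 AND ((1 AND NOT 0) OR (NOT 0 XOR NOT 0))) -> 0
  row 3 [00011]: (1 AND ((1 AND NOT 0) OR (NOT 0 XOR NOT 0))) -> 1
  row 4 [00100]: (0 AND ((0 AND NOT 1) OR (NOT 0 XOR NOT 0))) -> 0
  row 5 [00101]: (1 AND ((0 AND NOT 1) OR (NOT 0 XOR NOT 0))) -> 0
  row 6 [00110]: (0 AND ((1 AND NOT 1) OR (NOT 0 XOR NOT 0))) -> 0
  row 7 [00111]: (1 AND ((1 AND NOT 1) OR (NOT 0 XOR NOT 0))) -> 0
  row 8 [01000]: (0 AND ((0 AND NOT 0) OR (NOT 1 XOR NOT 0))) -> 0
  row 9 [01001]: (1 AND ((0 AND NOT 0) OR (NOT 1 XOR NOT 0))) -> 1
  row 10 [01010]: (0 AND ((1 AND NOT 0) OR (NOT 1 XOR NOT 0))) -> 0
  row 11 [01011]: (1 AND ((1 AND NOT 0) OR (NOT 1 XOR NOT 0))) -> 1
  row 12 [01100]: (0 AND ((0 AND NOT 1) OR (NOT 1 XOR NOT 0))) -> 0
  row 13 [01101]: (1 AND ((0 AND NOT 1) OR (NOT 1 XOR NOT 0))) -> 1
  row 14 [01110]: (0 AND ((1 AND NOT 1) OR (NOT 1 XOR NOT 0))) -> 0
  row 15 [01111]: (1 AND ((1 AND NOT 1) OR (NOT 1 XOR NOT 0))) -> 1
  row 16 [10000]: (0 AND ((0 AND NOT 0) OR (NOT 0 XOR NOT 1))) -> 0
  row 17 [10001]: (1 AND ((0 AND NOT 0) OR (NOT 0 XOR NOT 1))) -> 1
  row 18 [10010]: (0 AND ((1 AND NOT 0) OR (NOT 0 XOR NOT 1))) -> 0
  row 19 [10011]: (1 AND ((1 AND NOT 0) OR (NOT 0 XOR NOT 1))) -> 1
  row 20 [10100]: (0 AND ((0 AND NOT 1) OR (NOT 0 XOR NOT 1))) -> 0
  row 21 [10101]: (1 AND ((0 AND NOT 1) OR (NOT 0 XOR NOT 1))) -> 1
  row 22 [10110]: (0 AND ((1 AND NOT 1) OR (NOT 0 XOR NOT 1))) -> 0
  row 23 [10111]: (1 AND ((1 AND NOT 1) OR (NOT 0 XOR NOT 1))) -> 1
  row 24 [11000]: (0 AND ((0 AND NOT 0) OR (NOT 1 XOR NOT 1))) -> 0
  row 25 [11001]: (1 AND ((0 AND NOT 0) OR (NOT 1 XOR NOT 1))) -> 0
  row 26 [11010]: (0 AND ((1 AND NOT 0) OR (NOT 1 XOR NOT 1))) -> 0
  row 27 [11011]: (1 AND ((1 AND NOT 0) OR (NOT 1 XOR NOT 1))) -> 1
  row 28 [11100]: (0 AND ((0 AND NOT 1) OR (NOT 1 XOR NOT 1))) -> 0
  row 29 [11101]: (1 AND ((0 AND NOT 1) OR (NOT 1 XOR NOT 1))) -> 0
  row 30 [11110]: (0 AND ((1 AND NOT 1) OR (NOT 1 XOR NOT 1))) -> 0
  row 31 [11111]: (1 AND ((1 AND NOT 1) OR (NOT 1 XOR NOT 1))) -> 0
Full result column, 4 rows per line (a,b,c fixed per line; d,e runs 00..11 left to right):
  rows 0-3 [a,b,c=000]: 0001  = hex 1
  rows 4-7 [a,b,c=001]: 0000  = hex 0
  rows 8-11 [a,b,c=010]: 0101  = hex 5
  rows 12-15 [a,b,c=011]: 0101  = hex 5
  rows 16-19 [a,b,c=100]: 0101  = hex 5
  rows 20-23 [a,b,c=101]: 0101  = hex 5
  rows 24-27 [a,b,c=110]: 0001  = hex 1
  rows 28-31 [a,b,c=111]: 0000  = hex 0
Output column (row 0 .. row 31) = 00010000010101010101010100010000
Output column grouped in 4s = 0001 0000 0101 0101 0101 0101 0001 0000 = 0x10555510
Convert to decimal digit by digit (value = value*16 + digit):
  1 -> 1
  1*16 + 0 = 16
  16*16 + 5 = 261
  261*16 + 5 = 4181
  4181*16 + 5 = 66901
  66901*16 + 5 = 1070421
  1070421*16 + 1 = 17126737
  17126737*16 + 0 = 274027792
Decimal = 274027792

274027792


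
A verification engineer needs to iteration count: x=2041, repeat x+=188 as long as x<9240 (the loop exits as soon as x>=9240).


Step 1: x goes from 2041 toward 9240 by 188; the body runs while x<9240, so iterations = ceil((bound-start)/step)
Step 2: Distance=7199
Step 3: ceil(7199/188)=39

39


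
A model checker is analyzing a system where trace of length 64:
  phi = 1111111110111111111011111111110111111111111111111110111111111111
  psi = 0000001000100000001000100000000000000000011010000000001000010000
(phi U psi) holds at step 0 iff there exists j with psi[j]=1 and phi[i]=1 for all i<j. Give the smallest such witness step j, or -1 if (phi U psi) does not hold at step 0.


(phi U psi) at 0: need smallest j with psi[j]=1 and phi[i]=1 for all i in [0,j).
Scan from step 0:
  step 0: phi=1, psi=0 -> continue
  step 1: phi=1, psi=0 -> continue
  step 2: phi=1, psi=0 -> continue
  step 3: phi=1, psi=0 -> continue
  step 6: psi=1 and phi held for [0,6) -> witness found
Witness step = 6

6


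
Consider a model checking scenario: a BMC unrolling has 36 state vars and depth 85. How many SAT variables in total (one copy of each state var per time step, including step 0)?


BMC unrolls to depth k, creating one copy of each state var for steps 0..k.
Step count = 85 + 1 = 86 (steps 0 through 85)
Vars per step = 36
Total = 36 * 86 = 3096

3096


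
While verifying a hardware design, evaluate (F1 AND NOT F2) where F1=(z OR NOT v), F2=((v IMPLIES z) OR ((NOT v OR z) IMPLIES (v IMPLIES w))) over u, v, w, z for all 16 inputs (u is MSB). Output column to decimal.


F1 = (z OR NOT v)
F2 = ((v IMPLIES z) OR ((NOT v OR z) IMPLIES (v IMPLIES w)))
Counterexample to F1=>F2 is where F1=1 and F2=0.
Evaluate each row (bits = u,v,w,z, MSB first):
  row 0 [0000]: F1=1 F2=1 -> F1&~F2 -> 0
  row 1 [0001]: F1=1 F2=1 -> F1&~F2 -> 0
  row 2 [0010]: F1=1 F2=1 -> F1&~F2 -> 0
  row 3 [0011]: F1=1 F2=1 -> F1&~F2 -> 0
  row 4 [0100]: F1=0 F2=1 -> F1&~F2 -> 0
  row 5 [0101]: F1=1 F2=1 -> F1&~F2 -> 0
  row 6 [0110]: F1=0 F2=1 -> F1&~F2 -> 0
  row 7 [0111]: F1=1 F2=1 -> F1&~F2 -> 0
  row 8 [1000]: F1=1 F2=1 -> F1&~F2 -> 0
  row 9 [1001]: F1=1 F2=1 -> F1&~F2 -> 0
  row 10 [1010]: F1=1 F2=1 -> F1&~F2 -> 0
  row 11 [1011]: F1=1 F2=1 -> F1&~F2 -> 0
  row 12 [1100]: F1=0 F2=1 -> F1&~F2 -> 0
  row 13 [1101]: F1=1 F2=1 -> F1&~F2 -> 0
  row 14 [1110]: F1=0 F2=1 -> F1&~F2 -> 0
  row 15 [1111]: F1=1 F2=1 -> F1&~F2 -> 0
Full result column, 4 rows per line (u,v fixed per line; w,z runs 00..11 left to right):
  rows 0-3 [u,v=00]: 0000  = hex 0
  rows 4-7 [u,v=01]: 0000  = hex 0
  rows 8-11 [u,v=10]: 0000  = hex 0
  rows 12-15 [u,v=11]: 0000  = hex 0
Counterexample vector (row 0 .. row 15) = 0000000000000000
Output column grouped in 4s = 0000 0000 0000 0000 = 0x0000
Convert to decimal digit by digit (value = value*16 + digit):
  0 -> 0
  0*16 + 0 = 0
  0*16 + 0 = 0
  0*16 + 0 = 0
Decimal = 0

0


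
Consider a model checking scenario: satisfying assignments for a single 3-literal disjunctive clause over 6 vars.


Step 1: Total=2^6=64
Step 2: Unsat when all 3 false: 2^3=8
Step 3: Sat=64-8=56

56


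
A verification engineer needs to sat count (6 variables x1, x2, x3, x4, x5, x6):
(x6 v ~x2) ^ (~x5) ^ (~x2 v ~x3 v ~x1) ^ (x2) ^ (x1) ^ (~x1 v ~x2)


CNF with 6 clauses over 6 vars (64 assignments).
An assignment satisfies CNF iff every clause has >=1 true literal.
Check each row (bits = x1,x2,x3,x4,x5,x6; clause T/F shown):
  row 0 [000000]: clauses=TTTFFT -> 0
  row 1 [000001]: clauses=TTTFFT -> 0
  row 2 [000010]: clauses=TFTFFT -> 0
  row 3 [000011]: clauses=TFTFFT -> 0
  row 4 [000100]: clauses=TTTFFT -> 0
  (every remaining row is evaluated the same way; all 64 results are listed next)
Full result column, 8 rows per line (x1,x2,x3 fixed per line; x4,x5,x6 runs 000..111 left to right):
  rows 0-7 [x1,x2,x3=000]: 00000000  (ones: 0)
  rows 8-15 [x1,x2,x3=001]: 00000000  (ones: 0)
  rows 16-23 [x1,x2,x3=010]: 00000000  (ones: 0)
  rows 24-31 [x1,x2,x3=011]: 00000000  (ones: 0)
  rows 32-39 [x1,x2,x3=100]: 00000000  (ones: 0)
  rows 40-47 [x1,x2,x3=101]: 00000000  (ones: 0)
  rows 48-55 [x1,x2,x3=110]: 00000000  (ones: 0)
  rows 56-63 [x1,x2,x3=111]: 00000000  (ones: 0)
Satisfying assignments = 0+0+0+0+0+0+0+0 = 0

0


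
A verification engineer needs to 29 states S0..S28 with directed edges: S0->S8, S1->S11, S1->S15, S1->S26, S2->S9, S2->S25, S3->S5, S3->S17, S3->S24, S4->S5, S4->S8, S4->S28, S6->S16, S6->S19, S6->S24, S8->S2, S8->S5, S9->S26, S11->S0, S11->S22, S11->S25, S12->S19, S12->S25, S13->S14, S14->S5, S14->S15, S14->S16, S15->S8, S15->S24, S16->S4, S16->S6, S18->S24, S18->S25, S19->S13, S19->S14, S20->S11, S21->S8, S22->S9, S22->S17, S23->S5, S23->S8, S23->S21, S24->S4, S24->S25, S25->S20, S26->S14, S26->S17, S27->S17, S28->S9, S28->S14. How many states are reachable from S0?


BFS from S0:
  layer 0: {S0}
  layer 1: {S8}
  layer 2: {S2, S5}
  layer 3: {S9, S25}
  layer 4: {S20, S26}
  layer 5: {S11, S14, S17}
  layer 6: {S15, S16, S22}
  layer 7: {S4, S6, S24}
  layer 8: {S19, S28}
  layer 9: {S13}
Reachable set: {S0, S2, S4, S5, S6, S8, S9, S11, S13, S14, S15, S16, S17, S19, S20, S22, S24, S25, S26, S28}
Count = 20

20


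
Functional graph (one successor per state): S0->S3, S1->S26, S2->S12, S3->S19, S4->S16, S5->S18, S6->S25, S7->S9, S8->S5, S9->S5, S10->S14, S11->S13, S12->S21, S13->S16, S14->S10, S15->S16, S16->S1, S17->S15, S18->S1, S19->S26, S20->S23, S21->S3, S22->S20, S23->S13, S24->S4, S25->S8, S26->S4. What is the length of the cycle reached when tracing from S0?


Trace from S0 until a state repeats:
  S0 -> S3 -> S19 -> S26 -> S4 -> S16 -> S1 -> S26
S26 first seen at step 3, revisited at step 7.
Cycle length = 7 - 3 = 4

4


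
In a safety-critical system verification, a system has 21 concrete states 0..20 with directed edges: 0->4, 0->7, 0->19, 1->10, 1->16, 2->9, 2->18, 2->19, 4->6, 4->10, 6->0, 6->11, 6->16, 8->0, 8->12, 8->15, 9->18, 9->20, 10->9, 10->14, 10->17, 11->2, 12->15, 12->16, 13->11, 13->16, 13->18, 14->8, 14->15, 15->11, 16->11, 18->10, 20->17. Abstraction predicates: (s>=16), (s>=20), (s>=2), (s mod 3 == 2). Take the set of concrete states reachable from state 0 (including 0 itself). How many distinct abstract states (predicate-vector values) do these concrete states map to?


BFS from 0:
Concrete reachable: {0, 2, 4, 6, 7, 8, 9, 10, 11, 12, 14, 15, 16, 17, 18, 19, 20}
Abstract via predicates (s>=16), (s>=20), (s>=2), (s mod 3 == 2):
  (0,0,0,0) <- {0}
  (0,0,1,0) <- {4, 6, 7, 9, 10, 12, 15}
  (0,0,1,1) <- {2, 8, 11, 14}
  (1,0,1,0) <- {16, 18, 19}
  (1,0,1,1) <- {17}
  (1,1,1,1) <- {20}
Distinct abstract states = 6

6


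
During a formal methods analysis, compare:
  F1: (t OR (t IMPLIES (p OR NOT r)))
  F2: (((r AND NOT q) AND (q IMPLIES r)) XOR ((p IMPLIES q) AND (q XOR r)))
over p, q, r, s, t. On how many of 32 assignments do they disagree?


F1 = (t OR (t IMPLIES (p OR NOT r)))
F2 = (((r AND NOT q) AND (q IMPLIES r)) XOR ((p IMPLIES q) AND (q XOR r)))
Evaluate both on each of 32 rows (bits = p,q,r,s,t):
  row 0 [00000]: F1=1 F2=0 (differ) -> 1
  row 1 [00001]: F1=1 F2=0 (differ) -> 1
  row 2 [00010]: F1=1 F2=0 (differ) -> 1
  row 3 [00011]: F1=1 F2=0 (differ) -> 1
  row 4 [00100]: F1=1 F2=0 (differ) -> 1
  row 5 [00101]: F1=1 F2=0 (differ) -> 1
  row 6 [00110]: F1=1 F2=0 (differ) -> 1
  row 7 [00111]: F1=1 F2=0 (differ) -> 1
  row 8 [01000]: F1=1 F2=1 -> 0
  row 9 [01001]: F1=1 F2=1 -> 0
  row 10 [01010]: F1=1 F2=1 -> 0
  row 11 [01011]: F1=1 F2=1 -> 0
  row 12 [01100]: F1=1 F2=0 (differ) -> 1
  row 13 [01101]: F1=1 F2=0 (differ) -> 1
  row 14 [01110]: F1=1 F2=0 (differ) -> 1
  row 15 [01111]: F1=1 F2=0 (differ) -> 1
  row 16 [10000]: F1=1 F2=0 (differ) -> 1
  row 17 [10001]: F1=1 F2=0 (differ) -> 1
  row 18 [10010]: F1=1 F2=0 (differ) -> 1
  row 19 [10011]: F1=1 F2=0 (differ) -> 1
  row 20 [10100]: F1=1 F2=1 -> 0
  row 21 [10101]: F1=1 F2=1 -> 0
  row 22 [10110]: F1=1 F2=1 -> 0
  row 23 [10111]: F1=1 F2=1 -> 0
  row 24 [11000]: F1=1 F2=1 -> 0
  row 25 [11001]: F1=1 F2=1 -> 0
  row 26 [11010]: F1=1 F2=1 -> 0
  row 27 [11011]: F1=1 F2=1 -> 0
  row 28 [11100]: F1=1 F2=0 (differ) -> 1
  row 29 [11101]: F1=1 F2=0 (differ) -> 1
  row 30 [11110]: F1=1 F2=0 (differ) -> 1
  row 31 [11111]: F1=1 F2=0 (differ) -> 1
Full result column, 8 rows per line (p,q fixed per line; r,s,t runs 000..111 left to right):
  rows 0-7 [p,q=00]: 11111111  (ones: 8)
  rows 8-15 [p,q=01]: 00001111  (ones: 4)
  rows 16-23 [p,q=10]: 11110000  (ones: 4)
  rows 24-31 [p,q=11]: 00001111  (ones: 4)
Disagreements = 8+4+4+4 = 20

20


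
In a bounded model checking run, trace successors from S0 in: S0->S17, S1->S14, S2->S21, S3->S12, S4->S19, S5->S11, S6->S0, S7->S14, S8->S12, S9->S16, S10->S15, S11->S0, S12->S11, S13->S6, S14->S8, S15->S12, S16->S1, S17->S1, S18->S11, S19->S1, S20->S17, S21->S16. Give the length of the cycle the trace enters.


Trace from S0 until a state repeats:
  S0 -> S17 -> S1 -> S14 -> S8 -> S12 -> S11 -> S0
S0 first seen at step 0, revisited at step 7.
Cycle length = 7 - 0 = 7

7


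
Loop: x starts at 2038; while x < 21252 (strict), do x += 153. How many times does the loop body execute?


Step 1: x goes from 2038 toward 21252 by 153; the body runs while x<21252, so iterations = ceil((bound-start)/step)
Step 2: Distance=19214
Step 3: ceil(19214/153)=126

126


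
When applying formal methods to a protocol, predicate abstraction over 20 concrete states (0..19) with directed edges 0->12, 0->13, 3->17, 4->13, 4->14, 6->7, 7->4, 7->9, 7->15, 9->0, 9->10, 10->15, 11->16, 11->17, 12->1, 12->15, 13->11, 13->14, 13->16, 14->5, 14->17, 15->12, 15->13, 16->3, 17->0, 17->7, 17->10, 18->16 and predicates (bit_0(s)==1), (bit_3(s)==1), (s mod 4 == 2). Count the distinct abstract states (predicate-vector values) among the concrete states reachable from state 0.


BFS from 0:
Concrete reachable: {0, 1, 3, 4, 5, 7, 9, 10, 11, 12, 13, 14, 15, 16, 17}
Abstract via predicates (bit_0(s)==1), (bit_3(s)==1), (s mod 4 == 2):
  (0,0,0) <- {0, 4, 16}
  (0,1,0) <- {12}
  (0,1,1) <- {10, 14}
  (1,0,0) <- {1, 3, 5, 7, 17}
  (1,1,0) <- {9, 11, 13, 15}
Distinct abstract states = 5

5


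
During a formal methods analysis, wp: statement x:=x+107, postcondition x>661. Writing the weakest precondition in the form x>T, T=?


Formula: wp(x:=E, P) = P[E/x] (substitute E for x in postcondition)
Step 1: Postcondition: x>661
Step 2: Substitute x+107 for x: x+107>661
Step 3: Solve for x: x > 661-107 = 554

554


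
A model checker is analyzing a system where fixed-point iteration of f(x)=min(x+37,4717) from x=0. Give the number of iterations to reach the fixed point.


Step 1: x=0, cap=4717, increment=37
Step 2: x grows by 37 each step until capped at 4717; fixed point is x=4717
Step 3: iterations = ceil(4717/37) = 128

128


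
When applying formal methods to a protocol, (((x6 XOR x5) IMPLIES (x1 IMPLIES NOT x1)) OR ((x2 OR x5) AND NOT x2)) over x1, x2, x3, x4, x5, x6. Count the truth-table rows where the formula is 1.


Formula: (((x6 XOR x5) IMPLIES (x1 IMPLIES NOT x1)) OR ((x2 OR x5) AND NOT x2)) over 6 vars (64 rows)
Evaluate each row (x1, x2, x3, x4, x5, x6 as bits, MSB first):
  row 0 [000000]: (((0 XOR 0) IMPLIES (0 IMPLIES NOT 0)) OR ((0 OR 0) AND NOT 0)) -> 1
  row 1 [000001]: (((1 XOR 0) IMPLIES (0 IMPLIES NOT 0)) OR ((0 OR 0) AND NOT 0)) -> 1
  row 2 [000010]: (((0 XOR 1) IMPLIES (0 IMPLIES NOT 0)) OR ((0 OR 1) AND NOT 0)) -> 1
  row 3 [000011]: (((1 XOR 1) IMPLIES (0 IMPLIES NOT 0)) OR ((0 OR 1) AND NOT 0)) -> 1
  row 4 [000100]: (((0 XOR 0) IMPLIES (0 IMPLIES NOT 0)) OR ((0 OR 0) AND NOT 0)) -> 1
  (every remaining row is evaluated the same way; all 64 results are listed next)
Full result column, 8 rows per line (x1,x2,x3 fixed per line; x4,x5,x6 runs 000..111 left to right):
  rows 0-7 [x1,x2,x3=000]: 11111111  (ones: 8)
  rows 8-15 [x1,x2,x3=001]: 11111111  (ones: 8)
  rows 16-23 [x1,x2,x3=010]: 11111111  (ones: 8)
  rows 24-31 [x1,x2,x3=011]: 11111111  (ones: 8)
  rows 32-39 [x1,x2,x3=100]: 10111011  (ones: 6)
  rows 40-47 [x1,x2,x3=101]: 10111011  (ones: 6)
  rows 48-55 [x1,x2,x3=110]: 10011001  (ones: 4)
  rows 56-63 [x1,x2,x3=111]: 10011001  (ones: 4)
Count of 1-rows = 8+8+8+8+6+6+4+4 = 52

52


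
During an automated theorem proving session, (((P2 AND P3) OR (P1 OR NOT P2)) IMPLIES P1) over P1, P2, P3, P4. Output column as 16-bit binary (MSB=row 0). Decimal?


Formula: (((P2 AND P3) OR (P1 OR NOT P2)) IMPLIES P1) over P1, P2, P3, P4 (16 rows)
Evaluate each row (bits = P1,P2,P3,P4, MSB first):
  row 0 [0000]: (((0 AND 0) OR (0 OR NOT 0)) IMPLIES 0) -> 0
  row 1 [0001]: (((0 AND 0) OR (0 OR NOT 0)) IMPLIES 0) -> 0
  row 2 [0010]: (((0 AND 1) OR (0 OR NOT 0)) IMPLIES 0) -> 0
  row 3 [0011]: (((0 AND 1) OR (0 OR NOT 0)) IMPLIES 0) -> 0
  row 4 [0100]: (((1 AND 0) OR (0 OR NOT 1)) IMPLIES 0) -> 1
  row 5 [0101]: (((1 AND 0) OR (0 OR NOT 1)) IMPLIES 0) -> 1
  row 6 [0110]: (((1 AND 1) OR (0 OR NOT 1)) IMPLIES 0) -> 0
  row 7 [0111]: (((1 AND 1) OR (0 OR NOT 1)) IMPLIES 0) -> 0
  row 8 [1000]: (((0 AND 0) OR (1 OR NOT 0)) IMPLIES 1) -> 1
  row 9 [1001]: (((0 AND 0) OR (1 OR NOT 0)) IMPLIES 1) -> 1
  row 10 [1010]: (((0 AND 1) OR (1 OR NOT 0)) IMPLIES 1) -> 1
  row 11 [1011]: (((0 AND 1) OR (1 OR NOT 0)) IMPLIES 1) -> 1
  row 12 [1100]: (((1 AND 0) OR (1 OR NOT 1)) IMPLIES 1) -> 1
  row 13 [1101]: (((1 AND 0) OR (1 OR NOT 1)) IMPLIES 1) -> 1
  row 14 [1110]: (((1 AND 1) OR (1 OR NOT 1)) IMPLIES 1) -> 1
  row 15 [1111]: (((1 AND 1) OR (1 OR NOT 1)) IMPLIES 1) -> 1
Full result column, 4 rows per line (P1,P2 fixed per line; P3,P4 runs 00..11 left to right):
  rows 0-3 [P1,P2=00]: 0000  = hex 0
  rows 4-7 [P1,P2=01]: 1100  = hex C
  rows 8-11 [P1,P2=10]: 1111  = hex F
  rows 12-15 [P1,P2=11]: 1111  = hex F
Output column (row 0 .. row 15) = 0000110011111111
Output column grouped in 4s = 0000 1100 1111 1111 = 0x0CFF
Convert to decimal digit by digit (value = value*16 + digit):
  0 -> 0
  0*16 + 12 (C) = 12
  12*16 + 15 (F) = 207
  207*16 + 15 (F) = 3327
Decimal = 3327

3327


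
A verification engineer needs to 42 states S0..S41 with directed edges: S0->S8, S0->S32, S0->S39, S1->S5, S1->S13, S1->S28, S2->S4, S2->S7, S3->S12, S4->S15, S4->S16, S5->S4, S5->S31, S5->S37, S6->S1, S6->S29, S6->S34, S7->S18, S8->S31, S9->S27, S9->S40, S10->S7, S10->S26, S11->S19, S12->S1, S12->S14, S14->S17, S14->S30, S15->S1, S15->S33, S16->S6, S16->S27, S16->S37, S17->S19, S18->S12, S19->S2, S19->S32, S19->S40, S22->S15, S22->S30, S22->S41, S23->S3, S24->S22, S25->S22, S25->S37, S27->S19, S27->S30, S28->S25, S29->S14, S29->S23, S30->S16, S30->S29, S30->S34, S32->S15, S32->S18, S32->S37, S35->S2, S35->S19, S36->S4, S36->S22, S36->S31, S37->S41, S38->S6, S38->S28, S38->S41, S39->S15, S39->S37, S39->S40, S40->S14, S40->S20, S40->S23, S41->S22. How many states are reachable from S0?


BFS from S0:
  layer 0: {S0}
  layer 1: {S8, S32, S39}
  layer 2: {S15, S18, S31, S37, S40}
  layer 3: {S1, S12, S14, S20, S23, S33, S41}
  layer 4: {S3, S5, S13, S17, S22, S28, S30}
  layer 5: {S4, S16, S19, S25, S29, S34}
  layer 6: {S2, S6, S27}
  layer 7: {S7}
Reachable set: {S0, S1, S2, S3, S4, S5, S6, S7, S8, S12, S13, S14, S15, S16, S17, S18, S19, S20, S22, S23, S25, S27, S28, S29, S30, S31, S32, S33, S34, S37, S39, S40, S41}
Count = 33

33


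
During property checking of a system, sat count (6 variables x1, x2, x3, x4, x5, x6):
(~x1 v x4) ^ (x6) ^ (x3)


CNF with 3 clauses over 6 vars (64 assignments).
An assignment satisfies CNF iff every clause has >=1 true literal.
Check each row (bits = x1,x2,x3,x4,x5,x6; clause T/F shown):
  row 0 [000000]: clauses=TFF -> 0
  row 1 [000001]: clauses=TTF -> 0
  row 2 [000010]: clauses=TFF -> 0
  row 3 [000011]: clauses=TTF -> 0
  row 4 [000100]: clauses=TFF -> 0
  (every remaining row is evaluated the same way; all 64 results are listed next)
Full result column, 8 rows per line (x1,x2,x3 fixed per line; x4,x5,x6 runs 000..111 left to right):
  rows 0-7 [x1,x2,x3=000]: 00000000  (ones: 0)
  rows 8-15 [x1,x2,x3=001]: 01010101  (ones: 4)
  rows 16-23 [x1,x2,x3=010]: 00000000  (ones: 0)
  rows 24-31 [x1,x2,x3=011]: 01010101  (ones: 4)
  rows 32-39 [x1,x2,x3=100]: 00000000  (ones: 0)
  rows 40-47 [x1,x2,x3=101]: 00000101  (ones: 2)
  rows 48-55 [x1,x2,x3=110]: 00000000  (ones: 0)
  rows 56-63 [x1,x2,x3=111]: 00000101  (ones: 2)
Satisfying assignments = 0+4+0+4+0+2+0+2 = 12

12


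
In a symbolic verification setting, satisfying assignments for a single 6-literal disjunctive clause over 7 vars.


Step 1: Total=2^7=128
Step 2: Unsat when all 6 false: 2^1=2
Step 3: Sat=128-2=126

126


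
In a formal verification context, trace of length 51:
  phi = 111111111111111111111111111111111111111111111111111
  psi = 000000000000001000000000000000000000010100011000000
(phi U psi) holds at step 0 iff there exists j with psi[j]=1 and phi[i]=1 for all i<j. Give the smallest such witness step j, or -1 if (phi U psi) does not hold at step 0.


(phi U psi) at 0: need smallest j with psi[j]=1 and phi[i]=1 for all i in [0,j).
Scan from step 0:
  step 0: phi=1, psi=0 -> continue
  step 1: phi=1, psi=0 -> continue
  step 2: phi=1, psi=0 -> continue
  step 3: phi=1, psi=0 -> continue
  step 14: psi=1 and phi held for [0,14) -> witness found
Witness step = 14

14


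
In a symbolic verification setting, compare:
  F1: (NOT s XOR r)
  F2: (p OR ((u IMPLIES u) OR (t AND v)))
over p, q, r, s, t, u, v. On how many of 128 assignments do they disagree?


F1 = (NOT s XOR r)
F2 = (p OR ((u IMPLIES u) OR (t AND v)))
Evaluate both on each of 128 rows (bits = p,q,r,s,t,u,v):
  row 0 [0000000]: F1=1 F2=1 -> 0
  row 1 [0000001]: F1=1 F2=1 -> 0
  row 2 [0000010]: F1=1 F2=1 -> 0
  row 3 [0000011]: F1=1 F2=1 -> 0
  row 4 [0000100]: F1=1 F2=1 -> 0
  (every remaining row is evaluated the same way; all 128 results are listed next)
Full result column, 8 rows per line (p,q,r,s fixed per line; t,u,v runs 000..111 left to right):
  rows 0-7 [p,q,r,s=0000]: 00000000  (ones: 0)
  rows 8-15 [p,q,r,s=0001]: 11111111  (ones: 8)
  rows 16-23 [p,q,r,s=0010]: 11111111  (ones: 8)
  rows 24-31 [p,q,r,s=0011]: 00000000  (ones: 0)
  rows 32-39 [p,q,r,s=0100]: 00000000  (ones: 0)
  rows 40-47 [p,q,r,s=0101]: 11111111  (ones: 8)
  rows 48-55 [p,q,r,s=0110]: 11111111  (ones: 8)
  rows 56-63 [p,q,r,s=0111]: 00000000  (ones: 0)
  rows 64-71 [p,q,r,s=1000]: 00000000  (ones: 0)
  rows 72-79 [p,q,r,s=1001]: 11111111  (ones: 8)
  rows 80-87 [p,q,r,s=1010]: 11111111  (ones: 8)
  rows 88-95 [p,q,r,s=1011]: 00000000  (ones: 0)
  rows 96-103 [p,q,r,s=1100]: 00000000  (ones: 0)
  rows 104-111 [p,q,r,s=1101]: 11111111  (ones: 8)
  rows 112-119 [p,q,r,s=1110]: 11111111  (ones: 8)
  rows 120-127 [p,q,r,s=1111]: 00000000  (ones: 0)
Disagreements = 0+8+8+0+0+8+8+0+0+8+8+0+0+8+8+0 = 64

64


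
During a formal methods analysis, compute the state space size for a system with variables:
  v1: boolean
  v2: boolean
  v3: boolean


State space = product of domain sizes of all variables.
Domain sizes:
  v1 (boolean): 2
  v2 (boolean): 2
  v3 (boolean): 2
Product = 2 * 2 * 2 = 8

8


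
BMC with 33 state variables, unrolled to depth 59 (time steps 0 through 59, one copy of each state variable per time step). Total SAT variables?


BMC unrolls to depth k, creating one copy of each state var for steps 0..k.
Step count = 59 + 1 = 60 (steps 0 through 59)
Vars per step = 33
Total = 33 * 60 = 1980

1980


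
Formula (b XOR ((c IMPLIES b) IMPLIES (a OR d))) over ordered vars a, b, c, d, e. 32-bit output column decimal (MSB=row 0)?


Formula: (b XOR ((c IMPLIES b) IMPLIES (a OR d))) over a, b, c, d, e (32 rows)
Evaluate each row (bits = a,b,c,d,e, MSB first):
  row 0 [00000]: (0 XOR ((0 IMPLIES 0) IMPLIES (0 OR 0))) -> 0
  row 1 [00001]: (0 XOR ((0 IMPLIES 0) IMPLIES (0 OR 0))) -> 0
  row 2 [00010]: (0 XOR ((0 IMPLIES 0) IMPLIES (0 OR 1))) -> 1
  row 3 [00011]: (0 XOR ((0 IMPLIES 0) IMPLIES (0 OR 1))) -> 1
  row 4 [00100]: (0 XOR ((1 IMPLIES 0) IMPLIES (0 OR 0))) -> 1
  row 5 [00101]: (0 XOR ((1 IMPLIES 0) IMPLIES (0 OR 0))) -> 1
  row 6 [00110]: (0 XOR ((1 IMPLIES 0) IMPLIES (0 OR 1))) -> 1
  row 7 [00111]: (0 XOR ((1 IMPLIES 0) IMPLIES (0 OR 1))) -> 1
  row 8 [01000]: (1 XOR ((0 IMPLIES 1) IMPLIES (0 OR 0))) -> 1
  row 9 [01001]: (1 XOR ((0 IMPLIES 1) IMPLIES (0 OR 0))) -> 1
  row 10 [01010]: (1 XOR ((0 IMPLIES 1) IMPLIES (0 OR 1))) -> 0
  row 11 [01011]: (1 XOR ((0 IMPLIES 1) IMPLIES (0 OR 1))) -> 0
  row 12 [01100]: (1 XOR ((1 IMPLIES 1) IMPLIES (0 OR 0))) -> 1
  row 13 [01101]: (1 XOR ((1 IMPLIES 1) IMPLIES (0 OR 0))) -> 1
  row 14 [01110]: (1 XOR ((1 IMPLIES 1) IMPLIES (0 OR 1))) -> 0
  row 15 [01111]: (1 XOR ((1 IMPLIES 1) IMPLIES (0 OR 1))) -> 0
  row 16 [10000]: (0 XOR ((0 IMPLIES 0) IMPLIES (1 OR 0))) -> 1
  row 17 [10001]: (0 XOR ((0 IMPLIES 0) IMPLIES (1 OR 0))) -> 1
  row 18 [10010]: (0 XOR ((0 IMPLIES 0) IMPLIES (1 OR 1))) -> 1
  row 19 [10011]: (0 XOR ((0 IMPLIES 0) IMPLIES (1 OR 1))) -> 1
  row 20 [10100]: (0 XOR ((1 IMPLIES 0) IMPLIES (1 OR 0))) -> 1
  row 21 [10101]: (0 XOR ((1 IMPLIES 0) IMPLIES (1 OR 0))) -> 1
  row 22 [10110]: (0 XOR ((1 IMPLIES 0) IMPLIES (1 OR 1))) -> 1
  row 23 [10111]: (0 XOR ((1 IMPLIES 0) IMPLIES (1 OR 1))) -> 1
  row 24 [11000]: (1 XOR ((0 IMPLIES 1) IMPLIES (1 OR 0))) -> 0
  row 25 [11001]: (1 XOR ((0 IMPLIES 1) IMPLIES (1 OR 0))) -> 0
  row 26 [11010]: (1 XOR ((0 IMPLIES 1) IMPLIES (1 OR 1))) -> 0
  row 27 [11011]: (1 XOR ((0 IMPLIES 1) IMPLIES (1 OR 1))) -> 0
  row 28 [11100]: (1 XOR ((1 IMPLIES 1) IMPLIES (1 OR 0))) -> 0
  row 29 [11101]: (1 XOR ((1 IMPLIES 1) IMPLIES (1 OR 0))) -> 0
  row 30 [11110]: (1 XOR ((1 IMPLIES 1) IMPLIES (1 OR 1))) -> 0
  row 31 [11111]: (1 XOR ((1 IMPLIES 1) IMPLIES (1 OR 1))) -> 0
Full result column, 4 rows per line (a,b,c fixed per line; d,e runs 00..11 left to right):
  rows 0-3 [a,b,c=000]: 0011  = hex 3
  rows 4-7 [a,b,c=001]: 1111  = hex F
  rows 8-11 [a,b,c=010]: 1100  = hex C
  rows 12-15 [a,b,c=011]: 1100  = hex C
  rows 16-19 [a,b,c=100]: 1111  = hex F
  rows 20-23 [a,b,c=101]: 1111  = hex F
  rows 24-27 [a,b,c=110]: 0000  = hex 0
  rows 28-31 [a,b,c=111]: 0000  = hex 0
Output column (row 0 .. row 31) = 00111111110011001111111100000000
Output column grouped in 4s = 0011 1111 1100 1100 1111 1111 0000 0000 = 0x3FCCFF00
Convert to decimal digit by digit (value = value*16 + digit):
  3 -> 3
  3*16 + 15 (F) = 63
  63*16 + 12 (C) = 1020
  1020*16 + 12 (C) = 16332
  16332*16 + 15 (F) = 261327
  261327*16 + 15 (F) = 4181247
  4181247*16 + 0 = 66899952
  66899952*16 + 0 = 1070399232
Decimal = 1070399232

1070399232
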